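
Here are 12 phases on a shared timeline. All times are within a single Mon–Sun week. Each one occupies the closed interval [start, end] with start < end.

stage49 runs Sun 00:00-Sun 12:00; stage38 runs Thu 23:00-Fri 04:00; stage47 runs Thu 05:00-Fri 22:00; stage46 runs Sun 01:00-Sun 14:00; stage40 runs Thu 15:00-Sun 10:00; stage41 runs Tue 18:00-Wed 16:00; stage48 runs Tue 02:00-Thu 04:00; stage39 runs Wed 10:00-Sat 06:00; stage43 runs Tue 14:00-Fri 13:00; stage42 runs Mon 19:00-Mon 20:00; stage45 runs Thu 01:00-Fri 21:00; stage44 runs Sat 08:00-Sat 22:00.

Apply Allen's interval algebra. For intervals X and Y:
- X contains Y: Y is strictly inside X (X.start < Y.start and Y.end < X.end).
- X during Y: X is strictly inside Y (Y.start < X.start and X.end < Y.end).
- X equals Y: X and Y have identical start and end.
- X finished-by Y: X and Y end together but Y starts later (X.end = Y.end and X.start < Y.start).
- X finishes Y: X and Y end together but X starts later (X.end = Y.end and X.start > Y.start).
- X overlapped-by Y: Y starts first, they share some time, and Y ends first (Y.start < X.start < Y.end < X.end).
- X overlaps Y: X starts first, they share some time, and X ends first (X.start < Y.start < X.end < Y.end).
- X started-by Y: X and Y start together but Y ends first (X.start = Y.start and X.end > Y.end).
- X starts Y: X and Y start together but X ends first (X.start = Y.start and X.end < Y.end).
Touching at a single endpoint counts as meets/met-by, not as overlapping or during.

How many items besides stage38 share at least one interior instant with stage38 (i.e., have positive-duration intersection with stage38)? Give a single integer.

Target stage38 = [Thu 23:00, Fri 04:00].
stage39 [Wed 10:00, Sat 06:00] → contains → counts.
stage40 [Thu 15:00, Sun 10:00] → contains → counts.
stage41 [Tue 18:00, Wed 16:00] → before → no.
stage42 [Mon 19:00, Mon 20:00] → before → no.
stage43 [Tue 14:00, Fri 13:00] → contains → counts.
stage44 [Sat 08:00, Sat 22:00] → after → no.
stage45 [Thu 01:00, Fri 21:00] → contains → counts.
stage46 [Sun 01:00, Sun 14:00] → after → no.
stage47 [Thu 05:00, Fri 22:00] → contains → counts.
stage48 [Tue 02:00, Thu 04:00] → before → no.
stage49 [Sun 00:00, Sun 12:00] → after → no.
Total: 5.

5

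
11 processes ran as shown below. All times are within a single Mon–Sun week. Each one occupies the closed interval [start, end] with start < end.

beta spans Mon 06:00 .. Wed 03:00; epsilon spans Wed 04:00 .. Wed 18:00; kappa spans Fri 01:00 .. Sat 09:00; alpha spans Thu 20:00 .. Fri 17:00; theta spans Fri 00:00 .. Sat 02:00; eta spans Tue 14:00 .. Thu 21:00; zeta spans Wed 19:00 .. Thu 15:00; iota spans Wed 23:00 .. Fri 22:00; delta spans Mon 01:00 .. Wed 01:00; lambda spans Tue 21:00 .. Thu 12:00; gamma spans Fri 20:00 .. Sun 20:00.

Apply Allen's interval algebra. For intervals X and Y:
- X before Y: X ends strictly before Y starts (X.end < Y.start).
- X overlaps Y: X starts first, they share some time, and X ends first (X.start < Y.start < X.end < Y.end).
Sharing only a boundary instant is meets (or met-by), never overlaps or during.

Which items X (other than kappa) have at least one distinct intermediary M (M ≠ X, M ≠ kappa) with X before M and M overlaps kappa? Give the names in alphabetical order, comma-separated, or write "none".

beta, delta, epsilon, eta, lambda, zeta

Target kappa = [Fri 01:00, Sat 09:00].
Intermediaries M with M overlaps kappa: alpha, iota, theta.
Via alpha — items with X before alpha: beta, delta, epsilon, lambda, zeta.
Via iota — items with X before iota: beta, delta, epsilon.
Via theta — items with X before theta: beta, delta, epsilon, eta, lambda, zeta.
Union: beta, delta, epsilon, eta, lambda, zeta.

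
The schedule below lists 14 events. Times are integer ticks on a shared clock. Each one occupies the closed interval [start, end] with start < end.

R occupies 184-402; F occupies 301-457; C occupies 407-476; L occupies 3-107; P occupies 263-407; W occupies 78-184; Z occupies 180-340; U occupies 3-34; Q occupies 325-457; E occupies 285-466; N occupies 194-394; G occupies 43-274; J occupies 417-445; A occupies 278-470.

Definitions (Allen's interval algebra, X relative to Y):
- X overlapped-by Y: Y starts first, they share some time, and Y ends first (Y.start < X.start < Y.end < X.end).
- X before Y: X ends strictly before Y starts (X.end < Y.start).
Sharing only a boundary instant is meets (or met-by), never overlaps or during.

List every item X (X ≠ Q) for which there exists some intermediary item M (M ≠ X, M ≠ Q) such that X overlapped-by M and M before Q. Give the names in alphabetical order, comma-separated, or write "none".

G, N, P, R, W, Z

Target Q = [325, 457].
Intermediaries M with M before Q: G, L, U, W.
Via G — items with X overlapped-by G: N, P, R, Z.
Via L — items with X overlapped-by L: G, W.
Via U — items with X overlapped-by U: none.
Via W — items with X overlapped-by W: Z.
Union: G, N, P, R, W, Z.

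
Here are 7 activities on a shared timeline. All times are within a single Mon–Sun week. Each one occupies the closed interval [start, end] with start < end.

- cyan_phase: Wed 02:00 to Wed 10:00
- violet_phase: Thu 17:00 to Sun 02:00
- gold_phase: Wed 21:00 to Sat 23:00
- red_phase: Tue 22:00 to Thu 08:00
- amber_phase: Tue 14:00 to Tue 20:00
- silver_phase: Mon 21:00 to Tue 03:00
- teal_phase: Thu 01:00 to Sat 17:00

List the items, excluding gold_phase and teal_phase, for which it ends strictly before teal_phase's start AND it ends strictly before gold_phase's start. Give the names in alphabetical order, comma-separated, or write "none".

amber_phase, cyan_phase, silver_phase

Conditions: its end is strictly before teal_phase's start (X.end < Thu 01:00) AND its end is strictly before gold_phase's start (X.end < Wed 21:00).
amber_phase: end Tue 20:00 < Thu 01:00? ✓; end Tue 20:00 < Wed 21:00? ✓ → yes.
cyan_phase: end Wed 10:00 < Thu 01:00? ✓; end Wed 10:00 < Wed 21:00? ✓ → yes.
red_phase: end Thu 08:00 < Thu 01:00? ✗; end Thu 08:00 < Wed 21:00? ✗ → no.
silver_phase: end Tue 03:00 < Thu 01:00? ✓; end Tue 03:00 < Wed 21:00? ✓ → yes.
violet_phase: end Sun 02:00 < Thu 01:00? ✗; end Sun 02:00 < Wed 21:00? ✗ → no.
Result: amber_phase, cyan_phase, silver_phase.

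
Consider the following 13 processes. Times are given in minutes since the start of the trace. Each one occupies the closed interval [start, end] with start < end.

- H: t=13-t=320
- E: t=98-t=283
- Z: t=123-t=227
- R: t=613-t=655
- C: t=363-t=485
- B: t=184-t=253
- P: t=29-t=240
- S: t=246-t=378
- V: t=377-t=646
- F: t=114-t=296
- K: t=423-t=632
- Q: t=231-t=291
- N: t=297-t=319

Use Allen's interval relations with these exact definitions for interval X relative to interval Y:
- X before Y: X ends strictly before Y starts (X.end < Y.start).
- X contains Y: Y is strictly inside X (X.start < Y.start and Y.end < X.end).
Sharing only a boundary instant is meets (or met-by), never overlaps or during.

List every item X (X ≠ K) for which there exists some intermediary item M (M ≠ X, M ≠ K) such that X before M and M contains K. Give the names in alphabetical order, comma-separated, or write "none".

B, E, F, H, N, P, Q, Z

Target K = [t=423, t=632].
Intermediaries M with M contains K: V.
Via V — items with X before V: B, E, F, H, N, P, Q, Z.
Union: B, E, F, H, N, P, Q, Z.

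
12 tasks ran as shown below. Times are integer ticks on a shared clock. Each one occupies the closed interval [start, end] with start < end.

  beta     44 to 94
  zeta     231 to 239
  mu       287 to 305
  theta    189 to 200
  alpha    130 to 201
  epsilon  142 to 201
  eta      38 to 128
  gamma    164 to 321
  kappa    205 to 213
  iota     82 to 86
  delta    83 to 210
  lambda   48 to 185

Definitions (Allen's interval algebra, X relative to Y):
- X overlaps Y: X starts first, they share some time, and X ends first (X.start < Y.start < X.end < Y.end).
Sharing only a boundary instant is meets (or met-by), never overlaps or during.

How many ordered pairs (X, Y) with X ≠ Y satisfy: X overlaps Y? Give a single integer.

13

Checking all 132 ordered pairs for relation 'overlaps'; matching pairs in alphabetical order:
(alpha, gamma): alpha overlaps gamma ✓
(beta, delta): beta overlaps delta ✓
(beta, lambda): beta overlaps lambda ✓
(delta, gamma): delta overlaps gamma ✓
(delta, kappa): delta overlaps kappa ✓
(epsilon, gamma): epsilon overlaps gamma ✓
(eta, delta): eta overlaps delta ✓
(eta, lambda): eta overlaps lambda ✓
(iota, delta): iota overlaps delta ✓
(lambda, alpha): lambda overlaps alpha ✓
(lambda, delta): lambda overlaps delta ✓
(lambda, epsilon): lambda overlaps epsilon ✓
(lambda, gamma): lambda overlaps gamma ✓
Count: 13.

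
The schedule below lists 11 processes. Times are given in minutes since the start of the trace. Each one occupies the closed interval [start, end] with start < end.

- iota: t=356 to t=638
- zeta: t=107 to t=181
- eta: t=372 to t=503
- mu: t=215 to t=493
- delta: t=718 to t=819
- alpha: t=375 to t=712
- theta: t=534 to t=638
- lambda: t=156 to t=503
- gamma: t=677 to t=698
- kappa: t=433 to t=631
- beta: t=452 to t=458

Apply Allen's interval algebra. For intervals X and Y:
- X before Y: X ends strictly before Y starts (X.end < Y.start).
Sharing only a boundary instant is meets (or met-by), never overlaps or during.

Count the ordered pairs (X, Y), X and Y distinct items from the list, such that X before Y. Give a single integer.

Checking all 110 ordered pairs for relation 'before'; matching pairs in alphabetical order:
(alpha, delta): alpha before delta ✓
(beta, delta): beta before delta ✓
(beta, gamma): beta before gamma ✓
(beta, theta): beta before theta ✓
(eta, delta): eta before delta ✓
(eta, gamma): eta before gamma ✓
(eta, theta): eta before theta ✓
(gamma, delta): gamma before delta ✓
(iota, delta): iota before delta ✓
(iota, gamma): iota before gamma ✓
(kappa, delta): kappa before delta ✓
(kappa, gamma): kappa before gamma ✓
(lambda, delta): lambda before delta ✓
(lambda, gamma): lambda before gamma ✓
(lambda, theta): lambda before theta ✓
(mu, delta): mu before delta ✓
(mu, gamma): mu before gamma ✓
(mu, theta): mu before theta ✓
(theta, delta): theta before delta ✓
(theta, gamma): theta before gamma ✓
(zeta, alpha): zeta before alpha ✓
(zeta, beta): zeta before beta ✓
(zeta, delta): zeta before delta ✓
(zeta, eta): zeta before eta ✓
... plus 5 further pairs not listed.
Count: 29.

29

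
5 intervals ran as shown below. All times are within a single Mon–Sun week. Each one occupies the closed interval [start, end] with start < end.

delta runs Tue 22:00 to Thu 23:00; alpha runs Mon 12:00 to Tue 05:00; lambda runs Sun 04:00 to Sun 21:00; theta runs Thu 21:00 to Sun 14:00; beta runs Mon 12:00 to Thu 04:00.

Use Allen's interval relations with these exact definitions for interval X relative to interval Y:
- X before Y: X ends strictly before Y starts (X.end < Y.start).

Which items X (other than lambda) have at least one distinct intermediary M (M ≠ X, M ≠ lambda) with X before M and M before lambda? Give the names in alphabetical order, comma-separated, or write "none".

Target lambda = [Sun 04:00, Sun 21:00].
Intermediaries M with M before lambda: alpha, beta, delta.
Via alpha — items with X before alpha: none.
Via beta — items with X before beta: none.
Via delta — items with X before delta: alpha.
Union: alpha.

alpha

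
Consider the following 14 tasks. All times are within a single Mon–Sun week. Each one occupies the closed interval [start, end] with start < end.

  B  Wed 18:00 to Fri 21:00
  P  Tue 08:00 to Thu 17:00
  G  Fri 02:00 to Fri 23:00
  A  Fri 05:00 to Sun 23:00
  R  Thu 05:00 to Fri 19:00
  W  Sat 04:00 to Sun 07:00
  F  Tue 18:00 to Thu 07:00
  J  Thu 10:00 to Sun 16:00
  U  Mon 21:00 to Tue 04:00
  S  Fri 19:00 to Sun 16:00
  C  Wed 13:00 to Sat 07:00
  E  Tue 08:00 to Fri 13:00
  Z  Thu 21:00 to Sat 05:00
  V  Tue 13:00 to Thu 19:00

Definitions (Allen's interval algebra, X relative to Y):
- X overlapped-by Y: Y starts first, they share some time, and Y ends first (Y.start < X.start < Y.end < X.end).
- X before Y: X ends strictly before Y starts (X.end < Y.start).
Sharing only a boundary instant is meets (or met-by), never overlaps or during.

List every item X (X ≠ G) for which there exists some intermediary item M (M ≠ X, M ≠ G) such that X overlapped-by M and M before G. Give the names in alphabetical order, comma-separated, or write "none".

B, C, J, R, V

Target G = [Fri 02:00, Fri 23:00].
Intermediaries M with M before G: F, P, U, V.
Via F — items with X overlapped-by F: B, C, R.
Via P — items with X overlapped-by P: B, C, J, R, V.
Via U — items with X overlapped-by U: none.
Via V — items with X overlapped-by V: B, C, J, R.
Union: B, C, J, R, V.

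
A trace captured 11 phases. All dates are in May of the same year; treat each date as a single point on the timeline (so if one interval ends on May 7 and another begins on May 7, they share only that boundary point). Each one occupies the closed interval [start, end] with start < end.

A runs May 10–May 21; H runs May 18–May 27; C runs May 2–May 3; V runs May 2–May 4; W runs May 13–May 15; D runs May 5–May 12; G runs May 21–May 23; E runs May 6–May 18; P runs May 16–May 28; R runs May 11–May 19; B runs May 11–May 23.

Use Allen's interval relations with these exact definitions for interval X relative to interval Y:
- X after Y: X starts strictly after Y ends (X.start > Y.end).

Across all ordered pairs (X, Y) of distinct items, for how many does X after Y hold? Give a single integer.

Checking all 110 ordered pairs for relation 'after'; matching pairs in alphabetical order:
(A, C): A after C ✓
(A, V): A after V ✓
(B, C): B after C ✓
(B, V): B after V ✓
(D, C): D after C ✓
(D, V): D after V ✓
(E, C): E after C ✓
(E, V): E after V ✓
(G, C): G after C ✓
(G, D): G after D ✓
(G, E): G after E ✓
(G, R): G after R ✓
(G, V): G after V ✓
(G, W): G after W ✓
(H, C): H after C ✓
(H, D): H after D ✓
(H, V): H after V ✓
(H, W): H after W ✓
(P, C): P after C ✓
(P, D): P after D ✓
(P, V): P after V ✓
(P, W): P after W ✓
(R, C): R after C ✓
(R, V): R after V ✓
... plus 3 further pairs not listed.
Count: 27.

27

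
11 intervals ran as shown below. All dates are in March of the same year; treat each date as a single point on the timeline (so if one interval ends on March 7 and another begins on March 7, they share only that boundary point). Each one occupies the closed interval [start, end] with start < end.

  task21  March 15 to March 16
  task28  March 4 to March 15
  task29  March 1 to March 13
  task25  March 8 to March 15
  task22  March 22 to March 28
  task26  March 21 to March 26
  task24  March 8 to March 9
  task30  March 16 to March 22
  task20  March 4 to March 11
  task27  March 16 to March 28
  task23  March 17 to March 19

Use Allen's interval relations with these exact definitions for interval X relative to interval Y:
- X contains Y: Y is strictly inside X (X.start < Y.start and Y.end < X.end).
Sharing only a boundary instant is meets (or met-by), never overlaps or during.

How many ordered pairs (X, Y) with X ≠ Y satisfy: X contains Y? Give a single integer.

7

Checking all 110 ordered pairs for relation 'contains'; matching pairs in alphabetical order:
(task20, task24): task20 contains task24 ✓
(task27, task23): task27 contains task23 ✓
(task27, task26): task27 contains task26 ✓
(task28, task24): task28 contains task24 ✓
(task29, task20): task29 contains task20 ✓
(task29, task24): task29 contains task24 ✓
(task30, task23): task30 contains task23 ✓
Count: 7.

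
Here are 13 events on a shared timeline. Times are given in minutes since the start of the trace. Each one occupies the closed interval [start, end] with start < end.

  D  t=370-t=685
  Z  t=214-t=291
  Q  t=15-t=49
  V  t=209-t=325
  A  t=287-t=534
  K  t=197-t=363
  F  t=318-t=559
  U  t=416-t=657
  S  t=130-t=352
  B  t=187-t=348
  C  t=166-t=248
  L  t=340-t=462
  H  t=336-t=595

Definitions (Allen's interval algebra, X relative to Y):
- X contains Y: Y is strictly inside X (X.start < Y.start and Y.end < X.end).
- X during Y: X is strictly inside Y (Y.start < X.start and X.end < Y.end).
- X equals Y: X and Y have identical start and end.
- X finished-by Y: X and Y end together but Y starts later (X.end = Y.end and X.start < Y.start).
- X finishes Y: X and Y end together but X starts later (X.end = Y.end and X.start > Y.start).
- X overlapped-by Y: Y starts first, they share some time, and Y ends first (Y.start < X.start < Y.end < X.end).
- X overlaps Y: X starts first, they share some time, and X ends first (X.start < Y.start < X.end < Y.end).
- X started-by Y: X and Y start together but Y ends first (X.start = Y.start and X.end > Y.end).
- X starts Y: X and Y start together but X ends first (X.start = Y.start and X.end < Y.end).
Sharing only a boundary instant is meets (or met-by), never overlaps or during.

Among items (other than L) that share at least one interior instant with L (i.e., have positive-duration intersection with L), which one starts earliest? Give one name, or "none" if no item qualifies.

Target L = [t=340, t=462].
A [t=287, t=534] → contains → candidate.
B [t=187, t=348] → overlaps → candidate.
C [t=166, t=248] → before → excluded.
D [t=370, t=685] → overlapped-by → candidate.
F [t=318, t=559] → contains → candidate.
H [t=336, t=595] → contains → candidate.
K [t=197, t=363] → overlaps → candidate.
Q [t=15, t=49] → before → excluded.
S [t=130, t=352] → overlaps → candidate.
U [t=416, t=657] → overlapped-by → candidate.
V [t=209, t=325] → before → excluded.
Z [t=214, t=291] → before → excluded.
Among candidates, earliest start is t=130 → S.

S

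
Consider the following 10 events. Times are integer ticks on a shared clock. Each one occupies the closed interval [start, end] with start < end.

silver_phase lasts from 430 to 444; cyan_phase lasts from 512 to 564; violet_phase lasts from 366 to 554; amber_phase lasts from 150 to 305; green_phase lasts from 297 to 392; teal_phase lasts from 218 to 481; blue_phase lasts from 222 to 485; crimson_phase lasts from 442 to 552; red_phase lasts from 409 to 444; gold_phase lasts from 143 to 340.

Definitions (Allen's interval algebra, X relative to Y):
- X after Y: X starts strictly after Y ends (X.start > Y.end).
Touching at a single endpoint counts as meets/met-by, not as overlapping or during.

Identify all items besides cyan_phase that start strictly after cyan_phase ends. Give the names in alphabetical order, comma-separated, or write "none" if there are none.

Target cyan_phase = [512, 564].
amber_phase [150, 305] → before → no.
blue_phase [222, 485] → before → no.
crimson_phase [442, 552] → overlaps → no.
gold_phase [143, 340] → before → no.
green_phase [297, 392] → before → no.
red_phase [409, 444] → before → no.
silver_phase [430, 444] → before → no.
teal_phase [218, 481] → before → no.
violet_phase [366, 554] → overlaps → no.
Result: none.

none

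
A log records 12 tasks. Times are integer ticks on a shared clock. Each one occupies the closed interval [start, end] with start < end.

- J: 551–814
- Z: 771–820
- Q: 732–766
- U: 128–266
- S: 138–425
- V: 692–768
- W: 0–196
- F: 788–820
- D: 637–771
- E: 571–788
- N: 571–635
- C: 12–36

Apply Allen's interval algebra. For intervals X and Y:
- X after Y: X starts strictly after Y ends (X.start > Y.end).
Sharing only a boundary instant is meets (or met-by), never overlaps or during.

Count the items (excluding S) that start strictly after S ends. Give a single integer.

8

Target S = [138, 425].
C [12, 36] → before → no.
D [637, 771] → after → counts.
E [571, 788] → after → counts.
F [788, 820] → after → counts.
J [551, 814] → after → counts.
N [571, 635] → after → counts.
Q [732, 766] → after → counts.
U [128, 266] → overlaps → no.
V [692, 768] → after → counts.
W [0, 196] → overlaps → no.
Z [771, 820] → after → counts.
Total: 8.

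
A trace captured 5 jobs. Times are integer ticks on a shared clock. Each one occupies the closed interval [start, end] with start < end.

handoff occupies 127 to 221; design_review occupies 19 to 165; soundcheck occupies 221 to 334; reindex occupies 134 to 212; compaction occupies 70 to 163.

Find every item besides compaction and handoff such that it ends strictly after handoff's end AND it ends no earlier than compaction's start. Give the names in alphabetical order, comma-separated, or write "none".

soundcheck

Conditions: its end is strictly after handoff's end (X.end > 221) AND its end is no earlier than compaction's start (X.end >= 70).
design_review: end 165 > 221? ✗; end 165 >= 70? ✓ → no.
reindex: end 212 > 221? ✗; end 212 >= 70? ✓ → no.
soundcheck: end 334 > 221? ✓; end 334 >= 70? ✓ → yes.
Result: soundcheck.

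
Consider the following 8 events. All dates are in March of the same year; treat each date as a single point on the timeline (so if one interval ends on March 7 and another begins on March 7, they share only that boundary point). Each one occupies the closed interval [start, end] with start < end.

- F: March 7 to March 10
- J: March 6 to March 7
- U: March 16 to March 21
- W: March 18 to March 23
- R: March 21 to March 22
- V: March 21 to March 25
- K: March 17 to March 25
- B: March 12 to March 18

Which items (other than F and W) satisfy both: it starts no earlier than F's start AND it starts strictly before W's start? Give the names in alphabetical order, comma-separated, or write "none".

Conditions: its start is no earlier than F's start (X.start >= March 7) AND its start is strictly before W's start (X.start < March 18).
B: start March 12 >= March 7? ✓; start March 12 < March 18? ✓ → yes.
J: start March 6 >= March 7? ✗; start March 6 < March 18? ✓ → no.
K: start March 17 >= March 7? ✓; start March 17 < March 18? ✓ → yes.
R: start March 21 >= March 7? ✓; start March 21 < March 18? ✗ → no.
U: start March 16 >= March 7? ✓; start March 16 < March 18? ✓ → yes.
V: start March 21 >= March 7? ✓; start March 21 < March 18? ✗ → no.
Result: B, K, U.

B, K, U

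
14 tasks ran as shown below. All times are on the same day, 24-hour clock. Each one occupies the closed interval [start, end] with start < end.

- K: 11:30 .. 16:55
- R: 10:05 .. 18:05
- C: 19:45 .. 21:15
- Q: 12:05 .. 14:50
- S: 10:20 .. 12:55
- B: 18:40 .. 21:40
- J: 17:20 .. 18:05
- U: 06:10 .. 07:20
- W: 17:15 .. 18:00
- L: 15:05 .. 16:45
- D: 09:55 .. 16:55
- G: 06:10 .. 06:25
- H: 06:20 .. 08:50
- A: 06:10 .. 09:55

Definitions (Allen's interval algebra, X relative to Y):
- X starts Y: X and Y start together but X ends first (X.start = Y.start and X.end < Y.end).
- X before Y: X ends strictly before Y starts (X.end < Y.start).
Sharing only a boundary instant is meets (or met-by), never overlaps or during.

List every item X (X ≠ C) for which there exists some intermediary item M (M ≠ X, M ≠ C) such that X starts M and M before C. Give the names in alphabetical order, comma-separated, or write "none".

G, U

Target C = [19:45, 21:15].
Intermediaries M with M before C: A, D, G, H, J, K, L, Q, R, S, U, W.
Via A — items with X starts A: G, U.
Via D — items with X starts D: none.
Via G — items with X starts G: none.
Via H — items with X starts H: none.
Via J — items with X starts J: none.
Via K — items with X starts K: none.
Via L — items with X starts L: none.
Via Q — items with X starts Q: none.
Via R — items with X starts R: none.
Via S — items with X starts S: none.
Via U — items with X starts U: G.
Via W — items with X starts W: none.
Union: G, U.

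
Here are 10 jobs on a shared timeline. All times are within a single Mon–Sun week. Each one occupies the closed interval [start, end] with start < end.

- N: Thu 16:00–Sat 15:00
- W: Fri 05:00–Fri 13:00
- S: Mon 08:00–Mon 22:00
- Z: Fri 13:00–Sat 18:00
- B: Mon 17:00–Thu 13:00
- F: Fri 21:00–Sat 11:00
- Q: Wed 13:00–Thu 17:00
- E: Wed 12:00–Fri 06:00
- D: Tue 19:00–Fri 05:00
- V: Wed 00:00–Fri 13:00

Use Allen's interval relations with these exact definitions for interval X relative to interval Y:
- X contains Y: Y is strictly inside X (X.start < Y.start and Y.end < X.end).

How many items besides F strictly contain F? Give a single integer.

Target F = [Fri 21:00, Sat 11:00].
B [Mon 17:00, Thu 13:00] → before → no.
D [Tue 19:00, Fri 05:00] → before → no.
E [Wed 12:00, Fri 06:00] → before → no.
N [Thu 16:00, Sat 15:00] → contains → counts.
Q [Wed 13:00, Thu 17:00] → before → no.
S [Mon 08:00, Mon 22:00] → before → no.
V [Wed 00:00, Fri 13:00] → before → no.
W [Fri 05:00, Fri 13:00] → before → no.
Z [Fri 13:00, Sat 18:00] → contains → counts.
Total: 2.

2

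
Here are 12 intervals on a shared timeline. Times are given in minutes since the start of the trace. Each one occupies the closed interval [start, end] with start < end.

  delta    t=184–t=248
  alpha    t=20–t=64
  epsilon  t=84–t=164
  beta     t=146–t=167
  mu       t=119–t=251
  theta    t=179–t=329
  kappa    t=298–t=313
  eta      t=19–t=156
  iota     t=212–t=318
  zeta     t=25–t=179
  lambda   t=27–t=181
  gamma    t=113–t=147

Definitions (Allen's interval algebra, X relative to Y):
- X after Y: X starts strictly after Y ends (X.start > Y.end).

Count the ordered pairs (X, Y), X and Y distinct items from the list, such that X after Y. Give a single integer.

Checking all 132 ordered pairs for relation 'after'; matching pairs in alphabetical order:
(beta, alpha): beta after alpha ✓
(delta, alpha): delta after alpha ✓
(delta, beta): delta after beta ✓
(delta, epsilon): delta after epsilon ✓
(delta, eta): delta after eta ✓
(delta, gamma): delta after gamma ✓
(delta, lambda): delta after lambda ✓
(delta, zeta): delta after zeta ✓
(epsilon, alpha): epsilon after alpha ✓
(gamma, alpha): gamma after alpha ✓
(iota, alpha): iota after alpha ✓
(iota, beta): iota after beta ✓
(iota, epsilon): iota after epsilon ✓
(iota, eta): iota after eta ✓
(iota, gamma): iota after gamma ✓
(iota, lambda): iota after lambda ✓
(iota, zeta): iota after zeta ✓
(kappa, alpha): kappa after alpha ✓
(kappa, beta): kappa after beta ✓
(kappa, delta): kappa after delta ✓
(kappa, epsilon): kappa after epsilon ✓
(kappa, eta): kappa after eta ✓
(kappa, gamma): kappa after gamma ✓
(kappa, lambda): kappa after lambda ✓
... plus 8 further pairs not listed.
Count: 32.

32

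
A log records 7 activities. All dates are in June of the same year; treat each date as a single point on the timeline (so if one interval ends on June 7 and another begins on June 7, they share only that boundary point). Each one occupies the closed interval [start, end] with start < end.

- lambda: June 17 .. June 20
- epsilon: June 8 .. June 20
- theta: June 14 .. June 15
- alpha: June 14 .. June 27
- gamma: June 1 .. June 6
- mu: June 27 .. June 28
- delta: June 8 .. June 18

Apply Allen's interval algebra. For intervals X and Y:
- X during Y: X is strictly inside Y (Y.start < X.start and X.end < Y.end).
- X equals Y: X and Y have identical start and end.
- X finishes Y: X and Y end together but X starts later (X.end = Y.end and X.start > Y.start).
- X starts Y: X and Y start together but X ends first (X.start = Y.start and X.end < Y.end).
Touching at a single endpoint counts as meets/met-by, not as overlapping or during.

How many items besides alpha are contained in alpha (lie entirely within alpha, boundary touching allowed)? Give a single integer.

Target alpha = [June 14, June 27].
delta [June 8, June 18] → overlaps → no.
epsilon [June 8, June 20] → overlaps → no.
gamma [June 1, June 6] → before → no.
lambda [June 17, June 20] → during → counts.
mu [June 27, June 28] → met-by → no.
theta [June 14, June 15] → starts → counts.
Total: 2.

2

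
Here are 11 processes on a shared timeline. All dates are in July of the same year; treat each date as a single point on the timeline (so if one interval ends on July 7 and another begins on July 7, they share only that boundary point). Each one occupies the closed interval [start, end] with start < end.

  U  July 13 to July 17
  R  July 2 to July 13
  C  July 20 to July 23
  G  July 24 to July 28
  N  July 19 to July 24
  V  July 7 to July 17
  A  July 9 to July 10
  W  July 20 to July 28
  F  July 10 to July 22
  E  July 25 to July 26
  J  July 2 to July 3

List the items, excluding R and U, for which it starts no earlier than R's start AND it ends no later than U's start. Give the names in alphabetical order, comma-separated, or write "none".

Conditions: its start is no earlier than R's start (X.start >= July 2) AND its end is no later than U's start (X.end <= July 13).
A: start July 9 >= July 2? ✓; end July 10 <= July 13? ✓ → yes.
C: start July 20 >= July 2? ✓; end July 23 <= July 13? ✗ → no.
E: start July 25 >= July 2? ✓; end July 26 <= July 13? ✗ → no.
F: start July 10 >= July 2? ✓; end July 22 <= July 13? ✗ → no.
G: start July 24 >= July 2? ✓; end July 28 <= July 13? ✗ → no.
J: start July 2 >= July 2? ✓; end July 3 <= July 13? ✓ → yes.
N: start July 19 >= July 2? ✓; end July 24 <= July 13? ✗ → no.
V: start July 7 >= July 2? ✓; end July 17 <= July 13? ✗ → no.
W: start July 20 >= July 2? ✓; end July 28 <= July 13? ✗ → no.
Result: A, J.

A, J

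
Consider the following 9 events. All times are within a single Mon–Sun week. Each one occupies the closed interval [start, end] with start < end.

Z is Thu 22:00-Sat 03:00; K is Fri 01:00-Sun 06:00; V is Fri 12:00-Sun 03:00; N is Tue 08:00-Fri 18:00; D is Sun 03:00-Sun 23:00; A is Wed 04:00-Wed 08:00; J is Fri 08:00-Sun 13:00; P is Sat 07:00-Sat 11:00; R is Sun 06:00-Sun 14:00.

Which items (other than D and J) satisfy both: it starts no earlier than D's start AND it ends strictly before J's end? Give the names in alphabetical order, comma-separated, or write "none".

Conditions: its start is no earlier than D's start (X.start >= Sun 03:00) AND its end is strictly before J's end (X.end < Sun 13:00).
A: start Wed 04:00 >= Sun 03:00? ✗; end Wed 08:00 < Sun 13:00? ✓ → no.
K: start Fri 01:00 >= Sun 03:00? ✗; end Sun 06:00 < Sun 13:00? ✓ → no.
N: start Tue 08:00 >= Sun 03:00? ✗; end Fri 18:00 < Sun 13:00? ✓ → no.
P: start Sat 07:00 >= Sun 03:00? ✗; end Sat 11:00 < Sun 13:00? ✓ → no.
R: start Sun 06:00 >= Sun 03:00? ✓; end Sun 14:00 < Sun 13:00? ✗ → no.
V: start Fri 12:00 >= Sun 03:00? ✗; end Sun 03:00 < Sun 13:00? ✓ → no.
Z: start Thu 22:00 >= Sun 03:00? ✗; end Sat 03:00 < Sun 13:00? ✓ → no.
Result: none.

none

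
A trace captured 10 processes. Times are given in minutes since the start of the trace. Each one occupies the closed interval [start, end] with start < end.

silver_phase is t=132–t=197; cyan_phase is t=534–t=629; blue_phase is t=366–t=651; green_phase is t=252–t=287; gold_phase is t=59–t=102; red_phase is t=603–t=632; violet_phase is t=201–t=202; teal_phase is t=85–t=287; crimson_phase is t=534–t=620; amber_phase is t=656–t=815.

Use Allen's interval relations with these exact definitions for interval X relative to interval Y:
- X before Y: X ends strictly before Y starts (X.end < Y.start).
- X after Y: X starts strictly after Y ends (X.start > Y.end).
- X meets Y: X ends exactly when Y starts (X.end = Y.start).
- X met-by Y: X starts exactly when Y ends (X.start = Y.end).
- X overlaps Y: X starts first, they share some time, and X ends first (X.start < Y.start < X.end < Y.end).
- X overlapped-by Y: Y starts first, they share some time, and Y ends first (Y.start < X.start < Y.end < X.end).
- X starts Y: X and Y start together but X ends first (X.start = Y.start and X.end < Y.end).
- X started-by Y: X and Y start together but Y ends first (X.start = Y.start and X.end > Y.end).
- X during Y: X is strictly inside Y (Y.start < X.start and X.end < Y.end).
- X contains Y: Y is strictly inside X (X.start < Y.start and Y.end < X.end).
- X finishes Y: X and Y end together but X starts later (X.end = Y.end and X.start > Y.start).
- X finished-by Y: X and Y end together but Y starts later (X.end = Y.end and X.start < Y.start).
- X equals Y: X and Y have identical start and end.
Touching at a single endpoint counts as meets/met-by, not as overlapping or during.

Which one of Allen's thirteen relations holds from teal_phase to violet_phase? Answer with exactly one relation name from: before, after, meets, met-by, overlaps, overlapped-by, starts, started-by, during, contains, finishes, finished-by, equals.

teal_phase = [t=85, t=287]; violet_phase = [t=201, t=202].
Compare endpoints: teal_phase.start < violet_phase.start, teal_phase.start < violet_phase.end, teal_phase.end > violet_phase.start, teal_phase.end > violet_phase.end.
That pattern is 'contains'.

contains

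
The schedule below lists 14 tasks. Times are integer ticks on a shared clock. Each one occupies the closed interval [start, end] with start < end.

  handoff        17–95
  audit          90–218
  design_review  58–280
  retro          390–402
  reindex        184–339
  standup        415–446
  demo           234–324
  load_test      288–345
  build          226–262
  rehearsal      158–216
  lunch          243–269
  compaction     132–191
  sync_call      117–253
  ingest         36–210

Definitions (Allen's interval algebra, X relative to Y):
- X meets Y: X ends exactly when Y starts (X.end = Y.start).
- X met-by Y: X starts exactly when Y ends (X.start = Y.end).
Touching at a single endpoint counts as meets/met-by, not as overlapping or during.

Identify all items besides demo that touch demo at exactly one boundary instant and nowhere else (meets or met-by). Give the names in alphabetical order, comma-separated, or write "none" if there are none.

Target demo = [234, 324].
audit [90, 218] → before → no.
build [226, 262] → overlaps → no.
compaction [132, 191] → before → no.
design_review [58, 280] → overlaps → no.
handoff [17, 95] → before → no.
ingest [36, 210] → before → no.
load_test [288, 345] → overlapped-by → no.
lunch [243, 269] → during → no.
rehearsal [158, 216] → before → no.
reindex [184, 339] → contains → no.
retro [390, 402] → after → no.
standup [415, 446] → after → no.
sync_call [117, 253] → overlaps → no.
Result: none.

none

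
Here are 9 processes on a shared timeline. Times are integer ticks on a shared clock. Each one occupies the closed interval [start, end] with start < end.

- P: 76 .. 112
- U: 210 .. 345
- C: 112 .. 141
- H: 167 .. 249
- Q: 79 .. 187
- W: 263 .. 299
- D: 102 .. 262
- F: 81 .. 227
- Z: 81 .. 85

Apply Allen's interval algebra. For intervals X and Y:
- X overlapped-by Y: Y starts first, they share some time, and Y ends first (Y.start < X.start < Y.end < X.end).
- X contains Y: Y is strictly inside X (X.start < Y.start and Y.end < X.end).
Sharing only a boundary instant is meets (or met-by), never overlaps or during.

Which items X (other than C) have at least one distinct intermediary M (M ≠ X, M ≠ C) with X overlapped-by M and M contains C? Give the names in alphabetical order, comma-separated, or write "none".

Target C = [112, 141].
Intermediaries M with M contains C: D, F, Q.
Via D — items with X overlapped-by D: U.
Via F — items with X overlapped-by F: D, H, U.
Via Q — items with X overlapped-by Q: D, F, H.
Union: D, F, H, U.

D, F, H, U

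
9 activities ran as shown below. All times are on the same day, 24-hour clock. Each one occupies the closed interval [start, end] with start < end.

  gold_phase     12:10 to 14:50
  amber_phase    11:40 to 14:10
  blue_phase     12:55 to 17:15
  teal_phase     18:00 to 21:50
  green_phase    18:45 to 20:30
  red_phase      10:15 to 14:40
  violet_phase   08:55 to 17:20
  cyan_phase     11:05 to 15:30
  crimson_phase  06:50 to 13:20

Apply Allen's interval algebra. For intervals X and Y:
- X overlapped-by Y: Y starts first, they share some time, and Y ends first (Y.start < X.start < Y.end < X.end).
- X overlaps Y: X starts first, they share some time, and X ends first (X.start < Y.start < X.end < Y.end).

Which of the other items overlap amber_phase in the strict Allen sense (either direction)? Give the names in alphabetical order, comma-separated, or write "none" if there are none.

blue_phase, crimson_phase, gold_phase

Target amber_phase = [11:40, 14:10].
blue_phase [12:55, 17:15] → overlapped-by → yes.
crimson_phase [06:50, 13:20] → overlaps → yes.
cyan_phase [11:05, 15:30] → contains → no.
gold_phase [12:10, 14:50] → overlapped-by → yes.
green_phase [18:45, 20:30] → after → no.
red_phase [10:15, 14:40] → contains → no.
teal_phase [18:00, 21:50] → after → no.
violet_phase [08:55, 17:20] → contains → no.
Result: blue_phase, crimson_phase, gold_phase.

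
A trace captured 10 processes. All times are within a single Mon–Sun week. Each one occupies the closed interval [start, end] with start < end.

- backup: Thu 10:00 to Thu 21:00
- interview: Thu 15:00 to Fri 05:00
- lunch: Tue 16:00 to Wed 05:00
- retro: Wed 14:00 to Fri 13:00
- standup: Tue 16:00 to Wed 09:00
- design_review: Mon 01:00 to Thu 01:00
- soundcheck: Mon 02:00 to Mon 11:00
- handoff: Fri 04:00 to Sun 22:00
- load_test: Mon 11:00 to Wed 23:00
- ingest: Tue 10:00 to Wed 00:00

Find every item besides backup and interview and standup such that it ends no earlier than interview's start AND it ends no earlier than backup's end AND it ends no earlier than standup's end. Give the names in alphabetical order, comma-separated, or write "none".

handoff, retro

Conditions: its end is no earlier than interview's start (X.end >= Thu 15:00) AND its end is no earlier than backup's end (X.end >= Thu 21:00) AND its end is no earlier than standup's end (X.end >= Wed 09:00).
design_review: end Thu 01:00 >= Thu 15:00? ✗; end Thu 01:00 >= Thu 21:00? ✗; end Thu 01:00 >= Wed 09:00? ✓ → no.
handoff: end Sun 22:00 >= Thu 15:00? ✓; end Sun 22:00 >= Thu 21:00? ✓; end Sun 22:00 >= Wed 09:00? ✓ → yes.
ingest: end Wed 00:00 >= Thu 15:00? ✗; end Wed 00:00 >= Thu 21:00? ✗; end Wed 00:00 >= Wed 09:00? ✗ → no.
load_test: end Wed 23:00 >= Thu 15:00? ✗; end Wed 23:00 >= Thu 21:00? ✗; end Wed 23:00 >= Wed 09:00? ✓ → no.
lunch: end Wed 05:00 >= Thu 15:00? ✗; end Wed 05:00 >= Thu 21:00? ✗; end Wed 05:00 >= Wed 09:00? ✗ → no.
retro: end Fri 13:00 >= Thu 15:00? ✓; end Fri 13:00 >= Thu 21:00? ✓; end Fri 13:00 >= Wed 09:00? ✓ → yes.
soundcheck: end Mon 11:00 >= Thu 15:00? ✗; end Mon 11:00 >= Thu 21:00? ✗; end Mon 11:00 >= Wed 09:00? ✗ → no.
Result: handoff, retro.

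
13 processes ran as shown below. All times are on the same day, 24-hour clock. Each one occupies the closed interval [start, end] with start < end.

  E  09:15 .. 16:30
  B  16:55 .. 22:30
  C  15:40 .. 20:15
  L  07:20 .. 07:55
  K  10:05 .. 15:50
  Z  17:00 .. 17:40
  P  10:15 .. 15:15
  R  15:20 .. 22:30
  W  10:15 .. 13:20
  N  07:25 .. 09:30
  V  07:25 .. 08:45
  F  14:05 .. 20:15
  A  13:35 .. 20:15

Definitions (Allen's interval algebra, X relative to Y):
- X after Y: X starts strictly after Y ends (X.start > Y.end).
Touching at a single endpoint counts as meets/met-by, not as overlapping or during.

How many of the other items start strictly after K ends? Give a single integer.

2

Target K = [10:05, 15:50].
A [13:35, 20:15] → overlapped-by → no.
B [16:55, 22:30] → after → counts.
C [15:40, 20:15] → overlapped-by → no.
E [09:15, 16:30] → contains → no.
F [14:05, 20:15] → overlapped-by → no.
L [07:20, 07:55] → before → no.
N [07:25, 09:30] → before → no.
P [10:15, 15:15] → during → no.
R [15:20, 22:30] → overlapped-by → no.
V [07:25, 08:45] → before → no.
W [10:15, 13:20] → during → no.
Z [17:00, 17:40] → after → counts.
Total: 2.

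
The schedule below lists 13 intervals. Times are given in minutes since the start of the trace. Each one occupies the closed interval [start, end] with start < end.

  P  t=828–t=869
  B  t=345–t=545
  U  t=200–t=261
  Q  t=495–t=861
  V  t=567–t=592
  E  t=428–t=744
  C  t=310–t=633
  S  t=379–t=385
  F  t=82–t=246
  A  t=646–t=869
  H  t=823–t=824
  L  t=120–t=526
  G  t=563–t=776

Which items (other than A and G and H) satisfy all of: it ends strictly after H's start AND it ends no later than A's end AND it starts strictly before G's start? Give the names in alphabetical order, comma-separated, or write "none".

Q

Conditions: its end is strictly after H's start (X.end > t=823) AND its end is no later than A's end (X.end <= t=869) AND its start is strictly before G's start (X.start < t=563).
B: end t=545 > t=823? ✗; end t=545 <= t=869? ✓; start t=345 < t=563? ✓ → no.
C: end t=633 > t=823? ✗; end t=633 <= t=869? ✓; start t=310 < t=563? ✓ → no.
E: end t=744 > t=823? ✗; end t=744 <= t=869? ✓; start t=428 < t=563? ✓ → no.
F: end t=246 > t=823? ✗; end t=246 <= t=869? ✓; start t=82 < t=563? ✓ → no.
L: end t=526 > t=823? ✗; end t=526 <= t=869? ✓; start t=120 < t=563? ✓ → no.
P: end t=869 > t=823? ✓; end t=869 <= t=869? ✓; start t=828 < t=563? ✗ → no.
Q: end t=861 > t=823? ✓; end t=861 <= t=869? ✓; start t=495 < t=563? ✓ → yes.
S: end t=385 > t=823? ✗; end t=385 <= t=869? ✓; start t=379 < t=563? ✓ → no.
U: end t=261 > t=823? ✗; end t=261 <= t=869? ✓; start t=200 < t=563? ✓ → no.
V: end t=592 > t=823? ✗; end t=592 <= t=869? ✓; start t=567 < t=563? ✗ → no.
Result: Q.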